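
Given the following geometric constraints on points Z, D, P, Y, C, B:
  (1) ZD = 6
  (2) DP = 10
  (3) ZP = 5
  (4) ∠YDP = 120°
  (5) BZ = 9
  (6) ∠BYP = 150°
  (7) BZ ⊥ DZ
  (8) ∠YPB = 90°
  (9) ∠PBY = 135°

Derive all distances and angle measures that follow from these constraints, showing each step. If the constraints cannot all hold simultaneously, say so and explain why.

These constraints are not satisfiable: (6), (8) and (9) are the three interior angles of triangle BYP, which must sum to 180°, but 150° + 90° + 135° = 375°. No planar figure meets all of them, so nothing further can be derived.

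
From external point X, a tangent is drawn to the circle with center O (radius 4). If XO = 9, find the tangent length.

The tangent, radius, and line from the external point to the center form a right triangle.
The right angle is where the tangent meets the radius.
By the Pythagorean theorem: tangent² + 4² = 9²
tangent² = 81 - 16 = 65
tangent = sqrt(65)

sqrt(65)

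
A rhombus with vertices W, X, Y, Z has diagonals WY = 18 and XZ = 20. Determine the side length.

Half-diagonals are 9 and 10. side = sqrt(9^2 + 10^2) = sqrt(181)

sqrt(181)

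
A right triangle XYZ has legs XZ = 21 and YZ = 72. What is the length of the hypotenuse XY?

In a right triangle, the square of the hypotenuse equals the sum of the squares of the two legs.
The legs are 21 and 72, so the hypotenuse = sqrt(441 + 5184) = sqrt(5625) = 75.

75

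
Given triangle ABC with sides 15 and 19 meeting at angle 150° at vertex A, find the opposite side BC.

Law of cosines: BC^2 = 15^2 + 19^2 - 2(15)(19)cos(150°) = 285*sqrt(3) + 586, so BC = sqrt(285*sqrt(3) + 586).

sqrt(285*sqrt(3) + 586)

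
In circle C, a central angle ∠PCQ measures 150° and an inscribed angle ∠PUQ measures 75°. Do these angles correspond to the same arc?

By the inscribed angle theorem, if both angles subtend the same arc, the inscribed angle must be half the central angle.
Half of 150° = 75°, which equals the given inscribed angle of 75°.
Therefore, yes, they correspond to the same arc.

Yes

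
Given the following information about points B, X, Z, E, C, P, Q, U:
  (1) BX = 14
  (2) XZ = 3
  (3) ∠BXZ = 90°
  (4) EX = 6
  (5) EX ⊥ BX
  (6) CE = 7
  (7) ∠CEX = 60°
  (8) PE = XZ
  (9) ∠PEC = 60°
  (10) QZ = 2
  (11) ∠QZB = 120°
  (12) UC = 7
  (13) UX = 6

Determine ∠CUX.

Step 1: By the law of cosines on triangle CEX: CX² = 7² + 6² − 2·7·6·cos(60°) = 43, so CX = √43.
Step 2: By the inverse law of cosines on triangle CUX: cos(∠CUX) = (7² + 6² − √43²) / (2·7·6) = 42/84 = 0.5, so ∠CUX = 60°.

Therefore, the measure of angle ∠CUX = 60°.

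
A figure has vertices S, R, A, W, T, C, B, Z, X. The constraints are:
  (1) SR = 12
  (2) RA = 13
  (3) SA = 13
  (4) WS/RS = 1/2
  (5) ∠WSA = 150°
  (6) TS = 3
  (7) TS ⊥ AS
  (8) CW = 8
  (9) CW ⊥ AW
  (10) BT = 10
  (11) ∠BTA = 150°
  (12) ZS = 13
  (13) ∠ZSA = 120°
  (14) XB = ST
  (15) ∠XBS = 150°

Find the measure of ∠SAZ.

Step 1: By the law of cosines on triangle ASZ: AZ² = 13² + 13² − 2·13·13·cos(120°) = 507, so AZ = 13·√3.
Step 2: By the inverse law of cosines on triangle SAZ: cos(∠SAZ) = (13² + (13·√3)² − 13²) / (2·13·13·√3) = 507/585.43 = 0.866, so ∠SAZ = 30°.

Therefore, the measure of angle ∠SAZ = 30°.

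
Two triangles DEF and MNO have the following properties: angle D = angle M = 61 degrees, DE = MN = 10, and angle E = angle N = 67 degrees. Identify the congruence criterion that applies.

The given information matches ASA: Two pairs of corresponding angles and the included side are equal (Angle-Side-Angle).

ASA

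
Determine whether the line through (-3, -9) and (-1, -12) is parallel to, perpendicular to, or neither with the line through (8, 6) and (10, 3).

Slope of line 1: m1 = (-12 - -9)/(-1 - -3) = -3/2 = -3/2
Slope of line 2: m2 = (3 - 6)/(10 - 8) = -3/2 = -3/2
Since m1 = m2 = -3/2, the lines are parallel.

Parallel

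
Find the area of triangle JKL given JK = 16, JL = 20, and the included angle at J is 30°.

When two sides and the included angle are known, the area formula is (1/2)ab sin(C).
The height from one side to the opposite vertex is 20 sin(30°) = 10.
Area = (1/2) * 16 * 10 = 80.

80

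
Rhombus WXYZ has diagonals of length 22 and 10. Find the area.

Area = (22 * 10) / 2 = 220 / 2 = 110

110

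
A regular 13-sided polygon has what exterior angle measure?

Each exterior angle of a regular n-gon is 360 / n.
For n = 13: 360 / 13 = 360/13 degrees.

360/13 degrees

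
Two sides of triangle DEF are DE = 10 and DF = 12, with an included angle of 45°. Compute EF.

When two sides and the included angle are known, the law of cosines gives the third side.
c^2 = a^2 + b^2 - 2ab cos(C) generalizes the Pythagorean theorem to non-right triangles.
Here: EF^2 = 100 + 144 - 240*(sqrt(2)/2) = 244 - 120*sqrt(2)
EF = 2*sqrt(61 - 30*sqrt(2))

2*sqrt(61 - 30*sqrt(2))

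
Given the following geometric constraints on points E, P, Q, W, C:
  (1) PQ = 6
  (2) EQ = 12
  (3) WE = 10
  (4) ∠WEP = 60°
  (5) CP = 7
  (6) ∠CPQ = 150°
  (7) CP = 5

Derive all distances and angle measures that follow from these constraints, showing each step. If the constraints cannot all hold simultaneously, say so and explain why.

These constraints are not satisfiable: (5) CP = 7 and (7) CP = 5 assign two different lengths to the same segment. No planar figure meets all of them, so nothing further can be derived.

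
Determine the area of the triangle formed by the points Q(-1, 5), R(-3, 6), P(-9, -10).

Shoelace: Area = (1/2)|-1(6--10) + -3(-10-5) + -9(5-6)| = (1/2)(38) = 19

19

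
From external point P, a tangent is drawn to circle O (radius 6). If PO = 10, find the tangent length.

tangent = √(d² - r²) = √(10² - 6²) = √(100 - 36) = √64 = 8

8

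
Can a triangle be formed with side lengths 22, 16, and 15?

Sort the sides: 15, 16, 22.
It suffices to check that the sum of the two smallest exceeds the largest:
15 + 16 = 31 > 22. ✓
Yes, a valid triangle can be formed.

Yes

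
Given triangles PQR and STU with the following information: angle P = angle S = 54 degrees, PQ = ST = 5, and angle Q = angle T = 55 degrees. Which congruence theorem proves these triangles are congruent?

The given information matches ASA: Two pairs of corresponding angles and the included side are equal (Angle-Side-Angle).

ASA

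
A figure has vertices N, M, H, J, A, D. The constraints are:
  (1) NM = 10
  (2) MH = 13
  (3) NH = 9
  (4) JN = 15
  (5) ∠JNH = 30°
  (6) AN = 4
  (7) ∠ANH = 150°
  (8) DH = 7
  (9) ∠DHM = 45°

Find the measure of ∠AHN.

Step 1: By the law of cosines on triangle HNA: HA² = 9² + 4² − 2·9·4·cos(150°) = 159.35, so HA ≈ 12.62.
Step 2: By the inverse law of cosines on triangle AHN: cos(∠AHN) = (12.62² + 9² − 4²) / (2·12.62·9) = 224.35/227.22 = 0.9874, so ∠AHN = 9.12°.

Therefore, the measure of angle ∠AHN = 9.12°.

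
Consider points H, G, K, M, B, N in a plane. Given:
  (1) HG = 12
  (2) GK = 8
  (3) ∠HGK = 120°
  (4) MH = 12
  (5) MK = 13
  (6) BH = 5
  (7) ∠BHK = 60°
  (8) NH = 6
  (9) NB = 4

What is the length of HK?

Step 1: By the law of cosines on triangle HGK: HK² = 12² + 8² − 2·12·8·cos(120°) = 304, so HK = 4·√19.

Therefore, the length of HK = 4·√19.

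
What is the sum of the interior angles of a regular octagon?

The sum of interior angles of an n-sided polygon is (n - 2) * 180.
For n = 8: (8 - 2) * 180 = 6 * 180 = 1080 degrees.

1080 degrees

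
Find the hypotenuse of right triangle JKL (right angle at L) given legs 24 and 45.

By the Pythagorean theorem: JK^2 = JL^2 + KL^2
JK^2 = 24^2 + 45^2 = 576 + 2025 = 2601
JK = sqrt(2601) = 51

51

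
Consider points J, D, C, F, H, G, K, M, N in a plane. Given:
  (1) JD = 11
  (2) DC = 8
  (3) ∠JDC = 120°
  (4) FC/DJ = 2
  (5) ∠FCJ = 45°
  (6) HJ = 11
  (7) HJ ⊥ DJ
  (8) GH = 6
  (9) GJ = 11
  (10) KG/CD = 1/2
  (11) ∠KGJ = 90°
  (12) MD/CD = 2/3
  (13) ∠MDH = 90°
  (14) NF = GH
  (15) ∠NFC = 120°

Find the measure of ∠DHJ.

Step 1: By the law of cosines on triangle HJD: HD² = 11² + 11² − 2·11·11·cos(90°) = 242, so HD = 11·√2.
Step 2: By the inverse law of cosines on triangle DHJ: cos(∠DHJ) = ((11·√2)² + 11² − 11²) / (2·11·√2·11) = 242/342.24 = 0.7071, so ∠DHJ = 45°.

Therefore, the measure of angle ∠DHJ = 45°.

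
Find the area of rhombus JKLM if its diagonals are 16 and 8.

Area of a rhombus = (d1 * d2) / 2
Area = (16 * 8) / 2
Area = 128 / 2
Area = 64

64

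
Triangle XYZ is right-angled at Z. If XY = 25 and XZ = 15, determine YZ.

YZ = sqrt(25^2 - 15^2) = sqrt(400) = 20

20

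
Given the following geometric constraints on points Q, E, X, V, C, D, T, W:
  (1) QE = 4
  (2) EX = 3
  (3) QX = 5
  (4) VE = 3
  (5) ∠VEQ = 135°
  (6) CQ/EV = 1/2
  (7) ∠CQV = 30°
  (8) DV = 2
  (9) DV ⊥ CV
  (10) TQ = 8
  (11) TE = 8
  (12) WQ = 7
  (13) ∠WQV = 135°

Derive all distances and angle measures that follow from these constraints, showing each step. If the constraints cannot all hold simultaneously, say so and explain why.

The constraints are consistent.

From the given relations:
  CQ = 1/2·EV = 1/2·3 ≈ 1.5

Step 1: From QE = 4, EV = 3, and ∠QEV = 135°, by the law of cosines:
  QV² = QE² + EV² - 2·QE·EV·cos(135°) = 16 + 9 + 16.97 = 41.97
  QV ≈ 6.48

Step 2: From QE = 4, QT = 8, ET = 8, by the inverse law of cosines:
  cos(∠EQT) = (QE² + QT² - ET²) / (2·QE·QT)
  ∠EQT = 75.52°

Step 3: From QE = 4, QX = 5, EX = 3, by the inverse law of cosines:
  cos(∠EQX) = (QE² + QX² - EX²) / (2·QE·QX)
  ∠EQX = 36.87°

Step 4: From EQ = 4, ET = 8, QT = 8, by the inverse law of cosines:
  cos(∠QET) = (EQ² + ET² - QT²) / (2·EQ·ET)
  ∠QET = 75.52°

Step 5: From EQ = 4, EX = 3, QX = 5, by the inverse law of cosines:
  cos(∠QEX) = (EQ² + EX² - QX²) / (2·EQ·EX)
  ∠QEX = 90°

Step 6: From XE = 3, XQ = 5, EQ = 4, by the inverse law of cosines:
  cos(∠EXQ) = (XE² + XQ² - EQ²) / (2·XE·XQ)
  ∠EXQ = 53.13°

Step 7: From TE = 8, TQ = 8, EQ = 4, by the inverse law of cosines:
  cos(∠ETQ) = (TE² + TQ² - EQ²) / (2·TE·TQ)
  ∠ETQ = 28.96°

Step 8: From VQ = 6.48, QC = 1.5, and ∠VQC = 30°, by the law of cosines:
  VC² = VQ² + QC² - 2·VQ·QC·cos(30°) = 41.97 + 2.25 - 16.83 = 27.39
  VC ≈ 5.23

Step 9: From VQ = 6.48, QW = 7, and ∠VQW = 135°, by the law of cosines:
  VW² = VQ² + QW² - 2·VQ·QW·cos(135°) = 41.97 + 49 + 64.13 = 155.1
  VW ≈ 12.45

Step 10: From QE = 4, QV = 6.48, EV = 3, by the inverse law of cosines:
  cos(∠EQV) = (QE² + QV² - EV²) / (2·QE·QV)
  ∠EQV = 19.11°

Step 11: From VE = 3, VQ = 6.48, EQ = 4, by the inverse law of cosines:
  cos(∠EVQ) = (VE² + VQ² - EQ²) / (2·VE·VQ)
  ∠EVQ = 25.89°

Step 12: From CV = 5.23, VD = 2, and ∠CVD = 90°, by the law of cosines:
  CD² = CV² + VD² - 2·CV·VD·cos(90°) = 27.39 + 4 - 0 = 31.39
  CD ≈ 5.6

Step 13: From VC = 5.23, VQ = 6.48, CQ = 1.5, by the inverse law of cosines:
  cos(∠CVQ) = (VC² + VQ² - CQ²) / (2·VC·VQ)
  ∠CVQ = 8.24°

Step 14: From VQ = 6.48, VW = 12.45, QW = 7, by the inverse law of cosines:
  cos(∠QVW) = (VQ² + VW² - QW²) / (2·VQ·VW)
  ∠QVW = 23.42°

Step 15: From CQ = 1.5, CV = 5.23, QV = 6.48, by the inverse law of cosines:
  cos(∠QCV) = (CQ² + CV² - QV²) / (2·CQ·CV)
  ∠QCV = 141.76°

Step 16: From WQ = 7, WV = 12.45, QV = 6.48, by the inverse law of cosines:
  cos(∠QWV) = (WQ² + WV² - QV²) / (2·WQ·WV)
  ∠QWV = 21.58°

Step 17: From CD = 5.6, CV = 5.23, DV = 2, by the inverse law of cosines:
  cos(∠DCV) = (CD² + CV² - DV²) / (2·CD·CV)
  ∠DCV = 20.91°

Step 18: From DC = 5.6, DV = 2, CV = 5.23, by the inverse law of cosines:
  cos(∠CDV) = (DC² + DV² - CV²) / (2·DC·DV)
  ∠CDV = 69.09°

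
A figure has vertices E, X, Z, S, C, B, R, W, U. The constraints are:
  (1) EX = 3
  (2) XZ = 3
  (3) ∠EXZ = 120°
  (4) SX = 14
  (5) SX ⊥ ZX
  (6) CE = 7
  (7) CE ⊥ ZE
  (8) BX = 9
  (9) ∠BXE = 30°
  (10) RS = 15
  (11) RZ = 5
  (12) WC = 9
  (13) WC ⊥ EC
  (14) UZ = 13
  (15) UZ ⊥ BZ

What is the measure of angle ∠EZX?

Step 1: By the law of cosines on triangle ZXE: ZE² = 3² + 3² − 2·3·3·cos(120°) = 27, so ZE = 3·√3.
Step 2: By the inverse law of cosines on triangle EZX: cos(∠EZX) = ((3·√3)² + 3² − 3²) / (2·3·√3·3) = 27/31.18 = 0.866, so ∠EZX = 30°.

Therefore, the measure of angle ∠EZX = 30°.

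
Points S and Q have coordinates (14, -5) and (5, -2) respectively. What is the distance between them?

d = sqrt((-9)^2 + (3)^2) = sqrt(90) = 3*sqrt(10)

3*sqrt(10)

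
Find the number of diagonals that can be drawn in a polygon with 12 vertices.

Total line segments between 12 vertices = C(12,2) = 66.
Subtract the 12 sides: 66 - 12 = 54 diagonals.

54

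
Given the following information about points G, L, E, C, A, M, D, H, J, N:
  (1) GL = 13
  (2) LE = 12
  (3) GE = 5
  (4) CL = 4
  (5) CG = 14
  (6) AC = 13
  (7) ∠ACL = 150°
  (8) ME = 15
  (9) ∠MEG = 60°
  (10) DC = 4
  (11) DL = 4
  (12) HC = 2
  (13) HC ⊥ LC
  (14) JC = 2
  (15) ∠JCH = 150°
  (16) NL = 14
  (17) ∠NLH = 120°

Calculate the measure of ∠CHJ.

Step 1: By the law of cosines on triangle HCJ: HJ² = 2² + 2² − 2·2·2·cos(150°) = 14.93, so HJ ≈ 3.86.
Step 2: By the inverse law of cosines on triangle CHJ: cos(∠CHJ) = (2² + 3.86² − 2²) / (2·2·3.86) = 14.93/15.45 = 0.9659, so ∠CHJ = 15°.

Therefore, the measure of angle ∠CHJ = 15°.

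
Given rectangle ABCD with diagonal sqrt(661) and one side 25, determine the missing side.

The diagonal of a rectangle forms a right triangle with the two sides.
Rearranging the Pythagorean theorem: missing side = sqrt(d^2 - known^2).
= sqrt(661 - 625) = sqrt(36) = 6.

6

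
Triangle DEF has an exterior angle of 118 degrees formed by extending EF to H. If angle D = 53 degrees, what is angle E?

The exterior angle theorem states that an exterior angle equals the sum of the two non-adjacent interior angles.
So 118 = 53 + angle E, which gives angle E = 118 - 53 = 65 degrees.

65 degrees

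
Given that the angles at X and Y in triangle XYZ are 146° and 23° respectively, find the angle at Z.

The interior angles sum to 180°: angle Z = 180 - 146 - 23 = 11°.
The triangle is obtuse (angles 146°, 23°, 11°).

11 degrees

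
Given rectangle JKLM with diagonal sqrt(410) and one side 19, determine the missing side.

Using the Pythagorean theorem: d^2 = a^2 + b^2
b^2 = d^2 - a^2
b^2 = 410 - 361
b^2 = 49
b = sqrt(49) = 7

7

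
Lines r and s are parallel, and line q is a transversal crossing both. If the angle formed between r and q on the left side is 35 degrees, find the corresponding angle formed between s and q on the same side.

When a transversal crosses parallel lines, angles in the same position at each intersection are called corresponding angles.
These are always equal, so the answer is 35 degrees.

35 degrees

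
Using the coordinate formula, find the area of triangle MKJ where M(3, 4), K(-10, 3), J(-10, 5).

Shoelace: Area = (1/2)|3(3-5) + -10(5-4) + -10(4-3)| = (1/2)(26) = 13

13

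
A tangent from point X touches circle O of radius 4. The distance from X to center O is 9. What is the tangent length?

tangent = √(d² - r²) = √(9² - 4²) = √(81 - 16) = √65 = sqrt(65)

sqrt(65)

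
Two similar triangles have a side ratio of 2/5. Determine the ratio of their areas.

The ratio of areas of similar triangles equals the square of the side ratio.
Side ratio = 2:5
Area ratio = (2/5)^2 = 4/25 = 4:25

4:25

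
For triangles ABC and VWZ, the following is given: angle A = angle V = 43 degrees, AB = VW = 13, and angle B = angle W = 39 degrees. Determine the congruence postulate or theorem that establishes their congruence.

Consider the given information: angle A = angle V = 43 degrees, AB = VW = 13, and angle B = angle W = 39 degrees
This is not SSS or SAS: SSS requires all three pairs of sides, but we don't have that. SAS requires two sides and the included angle between them.
The correct criterion is ASA. Two pairs of corresponding angles and the included side are equal (Angle-Side-Angle).

ASA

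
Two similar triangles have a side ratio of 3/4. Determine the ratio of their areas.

Area scales with the square of linear dimensions. If every length is multiplied by 3/4, then the area is multiplied by (3/4)^2 = 9/16.
The area ratio is 9:16.

9:16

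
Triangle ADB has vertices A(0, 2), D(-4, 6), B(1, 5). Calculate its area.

The Shoelace formula computes the area from vertex coordinates by summing cross products.
For vertices (0,2), (-4,6), (1,5):
Signed sum = 0*6 - -4*2 + -4*5 - 1*6 + 1*2 - 0*5
= 8 + -26 + 2 = -16
Area = (1/2)|-16| = 8.

8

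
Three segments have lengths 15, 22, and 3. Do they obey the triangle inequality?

Check the triangle inequality: 15 + 3 = 18 ≤ 22.
Since the sum of two sides does not exceed the third, no triangle can be formed.

No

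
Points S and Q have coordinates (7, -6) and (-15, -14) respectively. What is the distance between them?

d = sqrt((-22)^2 + (-8)^2) = sqrt(548) = 2*sqrt(137)

2*sqrt(137)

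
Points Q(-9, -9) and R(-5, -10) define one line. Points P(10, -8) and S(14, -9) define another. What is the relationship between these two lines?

Slope of line 1: m1 = (-10 - -9)/(-5 - -9) = -1/4 = -1/4
Slope of line 2: m2 = (-9 - -8)/(14 - 10) = -1/4 = -1/4
Since m1 = m2 = -1/4, the lines are parallel.

Parallel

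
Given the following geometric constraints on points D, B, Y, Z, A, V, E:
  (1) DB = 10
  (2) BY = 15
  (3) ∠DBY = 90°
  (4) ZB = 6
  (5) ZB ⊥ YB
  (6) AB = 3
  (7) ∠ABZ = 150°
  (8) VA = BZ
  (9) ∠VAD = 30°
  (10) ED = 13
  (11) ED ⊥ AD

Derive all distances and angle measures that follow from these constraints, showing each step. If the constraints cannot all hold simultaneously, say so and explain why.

The constraints are consistent.

From the given relations:
  VA = BZ = 6

Step 1: From DB = 10, BY = 15, and ∠DBY = 90°, by the law of cosines:
  DY² = DB² + BY² - 2·DB·BY·cos(90°) = 100 + 225 - 0 = 325
  DY = 5·√13

Step 2: From YB = 15, BZ = 6, and ∠YBZ = 90°, by the law of cosines:
  YZ² = YB² + BZ² - 2·YB·BZ·cos(90°) = 225 + 36 - 0 = 261
  YZ = 3·√29

Step 3: From ZB = 6, BA = 3, and ∠ZBA = 150°, by the law of cosines:
  ZA² = ZB² + BA² - 2·ZB·BA·cos(150°) = 36 + 9 + 31.18 = 76.18
  ZA ≈ 8.73

Step 4: From DB = 10, DY = 5·√13, BY = 15, by the inverse law of cosines:
  cos(∠BDY) = (DB² + DY² - BY²) / (2·DB·DY)
  ∠BDY = 56.31°

Step 5: From YB = 15, YD = 5·√13, BD = 10, by the inverse law of cosines:
  cos(∠BYD) = (YB² + YD² - BD²) / (2·YB·YD)
  ∠BYD = 33.69°

Step 6: From YB = 15, YZ = 3·√29, BZ = 6, by the inverse law of cosines:
  cos(∠BYZ) = (YB² + YZ² - BZ²) / (2·YB·YZ)
  ∠BYZ = 21.8°

Step 7: From ZA = 8.73, ZB = 6, AB = 3, by the inverse law of cosines:
  cos(∠AZB) = (ZA² + ZB² - AB²) / (2·ZA·ZB)
  ∠AZB = 9.9°

Step 8: From ZB = 6, ZY = 3·√29, BY = 15, by the inverse law of cosines:
  cos(∠BZY) = (ZB² + ZY² - BY²) / (2·ZB·ZY)
  ∠BZY = 68.2°

Step 9: From AB = 3, AZ = 8.73, BZ = 6, by the inverse law of cosines:
  cos(∠BAZ) = (AB² + AZ² - BZ²) / (2·AB·AZ)
  ∠BAZ = 20.1°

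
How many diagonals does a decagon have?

Each of the 10 vertices connects to 7 non-adjacent vertices via diagonals.
Total connections = 10 × 7 = 70, but each diagonal is counted twice.
Number of diagonals = 70 / 2 = 35.

35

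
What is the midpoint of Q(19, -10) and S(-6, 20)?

The midpoint is the average of the coordinates:
x: (19 + -6)/2 = 13/2
y: (-10 + 20)/2 = 5
Midpoint = (13/2, 5)

(13/2, 5)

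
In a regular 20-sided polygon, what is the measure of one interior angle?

Each interior angle of a regular n-gon is (n - 2) * 180 / n.
For n = 20: (20 - 2) * 180 / 20 = 3240/20 = 162 degrees.

162 degrees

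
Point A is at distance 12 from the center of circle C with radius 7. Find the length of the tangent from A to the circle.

tangent = √(d² - r²) = √(12² - 7²) = √(144 - 49) = √95 = sqrt(95)

sqrt(95)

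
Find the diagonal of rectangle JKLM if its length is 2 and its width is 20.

Using the Pythagorean theorem:
d² = 2² + 20² = 4 + 400 = 404
d = sqrt(404) = 2*sqrt(101)

2*sqrt(101)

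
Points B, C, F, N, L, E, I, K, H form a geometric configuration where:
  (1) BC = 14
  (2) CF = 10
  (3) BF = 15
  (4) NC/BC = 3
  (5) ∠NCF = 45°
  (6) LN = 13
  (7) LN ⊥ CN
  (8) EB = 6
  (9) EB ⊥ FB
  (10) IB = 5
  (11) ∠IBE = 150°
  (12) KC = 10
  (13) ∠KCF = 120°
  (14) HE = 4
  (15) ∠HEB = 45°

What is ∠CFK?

Step 1: By the law of cosines on triangle FCK: FK² = 10² + 10² − 2·10·10·cos(120°) = 300, so FK = 10·√3.
Step 2: By the inverse law of cosines on triangle CFK: cos(∠CFK) = (10² + (10·√3)² − 10²) / (2·10·10·√3) = 300/346.41 = 0.866, so ∠CFK = 30°.

Therefore, the measure of angle ∠CFK = 30°.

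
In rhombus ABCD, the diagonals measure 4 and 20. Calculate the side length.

The diagonals of a rhombus bisect each other at right angles.
Half-diagonals: 4/2 = 2 and 20/2 = 10
side = sqrt(2^2 + 10^2)
side = sqrt(4 + 100)
side = sqrt(104) = 2*sqrt(26)

2*sqrt(26)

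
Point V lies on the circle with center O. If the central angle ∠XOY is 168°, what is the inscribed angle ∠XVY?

Inscribed angle = 168° / 2 = 84° (inscribed angle theorem).

84°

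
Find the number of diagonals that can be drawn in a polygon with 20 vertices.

The number of diagonals in an n-gon is n(n - 3)/2.
For n = 20: 20(20 - 3)/2 = 20 × 17 / 2 = 170.

170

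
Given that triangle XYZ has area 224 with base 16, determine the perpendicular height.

height = 2 * 224 / 16 = 28

28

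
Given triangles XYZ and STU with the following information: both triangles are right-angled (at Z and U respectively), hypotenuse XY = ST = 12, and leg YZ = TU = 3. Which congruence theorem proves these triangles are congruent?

Consider the given information: both triangles are right-angled (at Z and U respectively), hypotenuse XY = ST = 12, and leg YZ = TU = 3
This is not SAS or ASA: SAS requires two sides and the included angle between them. ASA requires two angles and the side between them.
The correct criterion is HL. The hypotenuse and one leg of two right triangles are equal (Hypotenuse-Leg).

HL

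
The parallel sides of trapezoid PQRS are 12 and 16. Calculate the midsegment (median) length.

The midsegment of a trapezoid = (base1 + base2) / 2
midsegment = (12 + 16) / 2
midsegment = 28 / 2
midsegment = 14

14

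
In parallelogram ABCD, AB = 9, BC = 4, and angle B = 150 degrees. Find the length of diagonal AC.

Law of cosines: d^2 = 9^2 + 4^2 - 2(9)(4)cos(150°) = 36*sqrt(3) + 97, so d = sqrt(36*sqrt(3) + 97).

sqrt(36*sqrt(3) + 97)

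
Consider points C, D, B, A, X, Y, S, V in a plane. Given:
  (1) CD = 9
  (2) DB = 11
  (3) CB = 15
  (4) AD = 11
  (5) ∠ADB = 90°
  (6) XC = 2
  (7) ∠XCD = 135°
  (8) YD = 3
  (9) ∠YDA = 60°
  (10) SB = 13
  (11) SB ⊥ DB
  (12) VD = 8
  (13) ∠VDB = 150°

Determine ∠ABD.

Step 1: By the law of cosines on triangle BDA: BA² = 11² + 11² − 2·11·11·cos(90°) = 242, so BA = 11·√2.
Step 2: By the inverse law of cosines on triangle ABD: cos(∠ABD) = ((11·√2)² + 11² − 11²) / (2·11·√2·11) = 242/342.24 = 0.7071, so ∠ABD = 45°.

Therefore, the measure of angle ∠ABD = 45°.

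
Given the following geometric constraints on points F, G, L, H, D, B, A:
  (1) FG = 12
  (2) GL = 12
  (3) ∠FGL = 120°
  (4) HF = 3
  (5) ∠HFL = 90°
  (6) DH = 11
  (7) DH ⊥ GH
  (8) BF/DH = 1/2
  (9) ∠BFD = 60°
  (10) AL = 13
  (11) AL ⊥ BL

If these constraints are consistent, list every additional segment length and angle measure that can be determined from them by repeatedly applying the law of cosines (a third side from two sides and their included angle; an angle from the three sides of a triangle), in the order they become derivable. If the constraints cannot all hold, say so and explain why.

The constraints are consistent. Derivable facts, in order:
After 1 step:
- FL = 12·√3
After 2 steps:
- LH = 21
- ∠FLG = 30°
- ∠GFL = 30°
After 3 steps:
- ∠FHL = 81.79°
- ∠FLH = 8.21°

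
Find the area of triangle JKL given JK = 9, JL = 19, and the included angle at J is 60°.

Area = (1/2)(9)(19) sin(60°) = (1/2)(9)(19)(sqrt(3)/2) = 171*sqrt(3)/4

171*sqrt(3)/4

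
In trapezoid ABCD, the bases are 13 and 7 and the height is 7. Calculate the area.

A trapezoid's area equals the midsegment times the height.
The midsegment is (13 + 7) / 2 = 10.
Area = 10 * 7 = 70.

70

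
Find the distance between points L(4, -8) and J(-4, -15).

d = sqrt((-8)^2 + (-7)^2) = sqrt(113)

sqrt(113)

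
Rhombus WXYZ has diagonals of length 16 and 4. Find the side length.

The diagonals of a rhombus bisect each other at right angles.
Half-diagonals: 16/2 = 8 and 4/2 = 2
side = sqrt(8^2 + 2^2)
side = sqrt(64 + 4)
side = sqrt(68) = 2*sqrt(17)

2*sqrt(17)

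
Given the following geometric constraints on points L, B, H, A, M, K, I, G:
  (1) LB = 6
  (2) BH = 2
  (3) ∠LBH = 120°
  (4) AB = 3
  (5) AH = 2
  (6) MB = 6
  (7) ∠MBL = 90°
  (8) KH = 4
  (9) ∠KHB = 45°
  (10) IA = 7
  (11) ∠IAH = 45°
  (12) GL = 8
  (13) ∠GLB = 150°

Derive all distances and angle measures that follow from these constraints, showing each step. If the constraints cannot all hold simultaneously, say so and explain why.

The constraints are consistent.

Step 1: From LB = 6, BH = 2, and ∠LBH = 120°, by the law of cosines:
  LH² = LB² + BH² - 2·LB·BH·cos(120°) = 36 + 4 + 12 = 52
  LH = 2·√13

Step 2: From LB = 6, BM = 6, and ∠LBM = 90°, by the law of cosines:
  LM² = LB² + BM² - 2·LB·BM·cos(90°) = 36 + 36 - 0 = 72
  LM = 6·√2

Step 3: From BH = 2, HK = 4, and ∠BHK = 45°, by the law of cosines:
  BK² = BH² + HK² - 2·BH·HK·cos(45°) = 4 + 16 - 11.31 = 8.686
  BK ≈ 2.95

Step 4: From BL = 6, LG = 8, and ∠BLG = 150°, by the law of cosines:
  BG² = BL² + LG² - 2·BL·LG·cos(150°) = 36 + 64 + 83.14 = 183.1
  BG ≈ 13.53

Step 5: From HA = 2, AI = 7, and ∠HAI = 45°, by the law of cosines:
  HI² = HA² + AI² - 2·HA·AI·cos(45°) = 4 + 49 - 19.8 = 33.2
  HI ≈ 5.76

Step 6: From BA = 3, BH = 2, AH = 2, by the inverse law of cosines:
  cos(∠ABH) = (BA² + BH² - AH²) / (2·BA·BH)
  ∠ABH = 41.41°

Step 7: From HA = 2, HB = 2, AB = 3, by the inverse law of cosines:
  cos(∠AHB) = (HA² + HB² - AB²) / (2·HA·HB)
  ∠AHB = 97.18°

Step 8: From AB = 3, AH = 2, BH = 2, by the inverse law of cosines:
  cos(∠BAH) = (AB² + AH² - BH²) / (2·AB·AH)
  ∠BAH = 41.41°

Step 9: From LB = 6, LH = 2·√13, BH = 2, by the inverse law of cosines:
  cos(∠BLH) = (LB² + LH² - BH²) / (2·LB·LH)
  ∠BLH = 13.9°

Step 10: From LB = 6, LM = 6·√2, BM = 6, by the inverse law of cosines:
  cos(∠BLM) = (LB² + LM² - BM²) / (2·LB·LM)
  ∠BLM = 45°

Step 11: From BG = 13.53, BL = 6, GL = 8, by the inverse law of cosines:
  cos(∠GBL) = (BG² + BL² - GL²) / (2·BG·BL)
  ∠GBL = 17.19°

Step 12: From BH = 2, BK = 2.95, HK = 4, by the inverse law of cosines:
  cos(∠HBK) = (BH² + BK² - HK²) / (2·BH·BK)
  ∠HBK = 106.32°

Step 13: From HA = 2, HI = 5.76, AI = 7, by the inverse law of cosines:
  cos(∠AHI) = (HA² + HI² - AI²) / (2·HA·HI)
  ∠AHI = 120.79°

Step 14: From HB = 2, HL = 2·√13, BL = 6, by the inverse law of cosines:
  cos(∠BHL) = (HB² + HL² - BL²) / (2·HB·HL)
  ∠BHL = 46.1°

Step 15: From MB = 6, ML = 6·√2, BL = 6, by the inverse law of cosines:
  cos(∠BML) = (MB² + ML² - BL²) / (2·MB·ML)
  ∠BML = 45°

Step 16: From KB = 2.95, KH = 4, BH = 2, by the inverse law of cosines:
  cos(∠BKH) = (KB² + KH² - BH²) / (2·KB·KH)
  ∠BKH = 28.68°

Step 17: From IA = 7, IH = 5.76, AH = 2, by the inverse law of cosines:
  cos(∠AIH) = (IA² + IH² - AH²) / (2·IA·IH)
  ∠AIH = 14.21°

Step 18: From GB = 13.53, GL = 8, BL = 6, by the inverse law of cosines:
  cos(∠BGL) = (GB² + GL² - BL²) / (2·GB·GL)
  ∠BGL = 12.81°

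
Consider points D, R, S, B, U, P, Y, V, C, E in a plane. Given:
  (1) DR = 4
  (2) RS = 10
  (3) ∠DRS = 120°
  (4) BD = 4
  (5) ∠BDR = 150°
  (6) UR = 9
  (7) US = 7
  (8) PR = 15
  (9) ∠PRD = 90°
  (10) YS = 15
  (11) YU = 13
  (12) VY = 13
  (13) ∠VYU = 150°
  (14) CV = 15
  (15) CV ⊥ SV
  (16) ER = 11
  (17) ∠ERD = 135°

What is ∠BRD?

Step 1: By the law of cosines on triangle RDB: RB² = 4² + 4² − 2·4·4·cos(150°) = 59.71, so RB ≈ 7.73.
Step 2: By the inverse law of cosines on triangle BRD: cos(∠BRD) = (7.73² + 4² − 4²) / (2·7.73·4) = 59.71/61.82 = 0.9659, so ∠BRD = 15°.

Therefore, the measure of angle ∠BRD = 15°.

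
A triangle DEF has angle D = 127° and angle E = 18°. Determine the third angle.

Let angle F = x. Then 127 + 18 + x = 180.
x = 180 - 145 = 35 degrees.

35 degrees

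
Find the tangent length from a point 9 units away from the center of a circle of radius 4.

tangent = √(d² - r²) = √(9² - 4²) = √(81 - 16) = √65 = sqrt(65)

sqrt(65)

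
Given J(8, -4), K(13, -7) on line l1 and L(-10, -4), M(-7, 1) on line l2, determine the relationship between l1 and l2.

Slope of line 1: m1 = (-7 - -4)/(13 - 8) = -3/5 = -3/5
Slope of line 2: m2 = (1 - -4)/(-7 - -10) = 5/3 = 5/3
m1 * m2 = -1, so perpendicular.

Perpendicular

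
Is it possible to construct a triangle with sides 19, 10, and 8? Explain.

Check the triangle inequality: 10 + 8 = 18 ≤ 19.
Since the sum of two sides does not exceed the third, no triangle can be formed.

No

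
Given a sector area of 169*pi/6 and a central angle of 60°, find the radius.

Sector area A = πr² × θ/360, so r² = 360A / (πθ).
r² = 360 × 169*pi/6 / (π × 60)
r² = 169
r = 13

13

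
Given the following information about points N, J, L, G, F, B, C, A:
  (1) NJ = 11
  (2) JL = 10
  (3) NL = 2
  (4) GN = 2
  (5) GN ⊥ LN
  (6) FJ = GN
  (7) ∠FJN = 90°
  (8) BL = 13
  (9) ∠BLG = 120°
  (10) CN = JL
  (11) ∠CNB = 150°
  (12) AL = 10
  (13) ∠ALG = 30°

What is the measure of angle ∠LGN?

Step 1: By the law of cosines on triangle GNL: GL² = 2² + 2² − 2·2·2·cos(90°) = 8, so GL = 2·√2.
Step 2: By the inverse law of cosines on triangle LGN: cos(∠LGN) = ((2·√2)² + 2² − 2²) / (2·2·√2·2) = 8/11.31 = 0.7071, so ∠LGN = 45°.

Therefore, the measure of angle ∠LGN = 45°.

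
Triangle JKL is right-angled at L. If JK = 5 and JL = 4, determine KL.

KL = sqrt(5^2 - 4^2) = sqrt(9) = 3

3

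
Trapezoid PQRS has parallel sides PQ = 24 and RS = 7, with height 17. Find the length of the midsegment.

The midsegment of a trapezoid = (base1 + base2) / 2
midsegment = (24 + 7) / 2
midsegment = 31 / 2
midsegment = 31/2

31/2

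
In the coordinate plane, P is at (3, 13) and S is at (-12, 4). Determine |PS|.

d = sqrt((-15)^2 + (-9)^2) = sqrt(306) = 3*sqrt(34)

3*sqrt(34)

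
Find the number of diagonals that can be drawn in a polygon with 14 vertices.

Each of the 14 vertices connects to 11 non-adjacent vertices via diagonals.
Total connections = 14 × 11 = 154, but each diagonal is counted twice.
Number of diagonals = 154 / 2 = 77.

77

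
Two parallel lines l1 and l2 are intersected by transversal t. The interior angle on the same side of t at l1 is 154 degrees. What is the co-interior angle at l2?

Co-interior angles sum to 180: 180 - 154 = 26 degrees.

26 degrees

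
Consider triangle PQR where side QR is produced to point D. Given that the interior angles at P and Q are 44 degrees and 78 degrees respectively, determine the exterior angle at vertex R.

Exterior angle = 44 + 78 = 122 degrees (exterior angle theorem).

122 degrees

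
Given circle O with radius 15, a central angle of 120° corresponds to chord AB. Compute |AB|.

Chord length = 2r sin(θ/2)
= 2 × 15 × sin(120°/2)
= 2 × 15 × sin(60°)
= 15*sqrt(3)

15*sqrt(3)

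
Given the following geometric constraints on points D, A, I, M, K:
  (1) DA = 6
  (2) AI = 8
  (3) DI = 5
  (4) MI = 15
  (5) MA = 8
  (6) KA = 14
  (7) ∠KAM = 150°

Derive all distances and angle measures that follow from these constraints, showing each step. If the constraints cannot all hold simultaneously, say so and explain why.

The constraints are consistent.

Step 1: From MA = 8, AK = 14, and ∠MAK = 150°, by the law of cosines:
  MK² = MA² + AK² - 2·MA·AK·cos(150°) = 64 + 196 + 194 = 454
  MK ≈ 21.31

Step 2: From DA = 6, DI = 5, AI = 8, by the inverse law of cosines:
  cos(∠ADI) = (DA² + DI² - AI²) / (2·DA·DI)
  ∠ADI = 92.87°

Step 3: From AD = 6, AI = 8, DI = 5, by the inverse law of cosines:
  cos(∠DAI) = (AD² + AI² - DI²) / (2·AD·AI)
  ∠DAI = 38.62°

Step 4: From AI = 8, AM = 8, IM = 15, by the inverse law of cosines:
  cos(∠IAM) = (AI² + AM² - IM²) / (2·AI·AM)
  ∠IAM = 139.27°

Step 5: From IA = 8, ID = 5, AD = 6, by the inverse law of cosines:
  cos(∠AID) = (IA² + ID² - AD²) / (2·IA·ID)
  ∠AID = 48.51°

Step 6: From IA = 8, IM = 15, AM = 8, by the inverse law of cosines:
  cos(∠AIM) = (IA² + IM² - AM²) / (2·IA·IM)
  ∠AIM = 20.36°

Step 7: From MA = 8, MI = 15, AI = 8, by the inverse law of cosines:
  cos(∠AMI) = (MA² + MI² - AI²) / (2·MA·MI)
  ∠AMI = 20.36°

Step 8: From MA = 8, MK = 21.31, AK = 14, by the inverse law of cosines:
  cos(∠AMK) = (MA² + MK² - AK²) / (2·MA·MK)
  ∠AMK = 19.18°

Step 9: From KA = 14, KM = 21.31, AM = 8, by the inverse law of cosines:
  cos(∠AKM) = (KA² + KM² - AM²) / (2·KA·KM)
  ∠AKM = 10.82°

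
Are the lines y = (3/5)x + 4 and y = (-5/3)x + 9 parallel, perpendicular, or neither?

Slope of line 1: m1 = 3/5
Slope of line 2: m2 = -5/3
m1 * m2 = (3/5) * (-5/3) = -1 = -1, so the lines are perpendicular.

Perpendicular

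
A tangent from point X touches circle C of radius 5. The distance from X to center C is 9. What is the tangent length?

Let T be the point of tangency. Then CT ⊥ XT (radius ⊥ tangent).
In right triangle CTX: CX² = CT² + XT²
9² = 5² + XT²
XT² = 56, XT = 2*sqrt(14)

2*sqrt(14)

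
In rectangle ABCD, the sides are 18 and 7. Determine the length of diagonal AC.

Using the Pythagorean theorem:
d² = 18² + 7² = 324 + 49 = 373
d = sqrt(373)

sqrt(373)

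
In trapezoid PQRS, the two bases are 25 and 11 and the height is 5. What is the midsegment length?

The midsegment (median) of a trapezoid connects the midpoints of the non-parallel sides.
Its length is the average of the two bases: (25 + 11) / 2 = 18.

18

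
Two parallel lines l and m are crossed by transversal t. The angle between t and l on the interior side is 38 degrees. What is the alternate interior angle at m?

Alternate interior angles are equal: 38 degrees.

38 degrees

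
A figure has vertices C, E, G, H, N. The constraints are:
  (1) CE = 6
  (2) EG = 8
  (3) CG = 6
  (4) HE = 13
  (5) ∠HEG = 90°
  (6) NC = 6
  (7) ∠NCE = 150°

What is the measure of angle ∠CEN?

Step 1: By the law of cosines on triangle ECN: EN² = 6² + 6² − 2·6·6·cos(150°) = 134.35, so EN ≈ 11.59.
Step 2: By the inverse law of cosines on triangle CEN: cos(∠CEN) = (6² + 11.59² − 6²) / (2·6·11.59) = 134.35/139.09 = 0.9659, so ∠CEN = 15°.

Therefore, the measure of angle ∠CEN = 15°.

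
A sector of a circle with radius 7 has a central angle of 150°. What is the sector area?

The full circle has area πr² = π(7)² = 49*pi.
The sector covers 150° out of 360°, a fraction of 5/12.
Sector area = 49*pi × 5/12 = 245*pi/12.

245*pi/12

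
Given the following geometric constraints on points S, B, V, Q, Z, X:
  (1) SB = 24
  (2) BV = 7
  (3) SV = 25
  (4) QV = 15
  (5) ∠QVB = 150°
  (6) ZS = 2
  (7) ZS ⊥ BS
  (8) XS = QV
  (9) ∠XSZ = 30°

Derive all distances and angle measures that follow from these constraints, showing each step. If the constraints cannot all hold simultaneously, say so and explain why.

The constraints are consistent.

From the given relations:
  XS = QV = 15

Step 1: From BV = 7, VQ = 15, and ∠BVQ = 150°, by the law of cosines:
  BQ² = BV² + VQ² - 2·BV·VQ·cos(150°) = 49 + 225 + 181.9 = 455.9
  BQ ≈ 21.35

Step 2: From BS = 24, SZ = 2, and ∠BSZ = 90°, by the law of cosines:
  BZ² = BS² + SZ² - 2·BS·SZ·cos(90°) = 576 + 4 - 0 = 580
  BZ = 2·√145

Step 3: From ZS = 2, SX = 15, and ∠ZSX = 30°, by the law of cosines:
  ZX² = ZS² + SX² - 2·ZS·SX·cos(30°) = 4 + 225 - 51.96 = 177
  ZX ≈ 13.31

Step 4: From SB = 24, SV = 25, BV = 7, by the inverse law of cosines:
  cos(∠BSV) = (SB² + SV² - BV²) / (2·SB·SV)
  ∠BSV = 16.26°

Step 5: From BS = 24, BV = 7, SV = 25, by the inverse law of cosines:
  cos(∠SBV) = (BS² + BV² - SV²) / (2·BS·BV)
  ∠SBV = 90°

Step 6: From VB = 7, VS = 25, BS = 24, by the inverse law of cosines:
  cos(∠BVS) = (VB² + VS² - BS²) / (2·VB·VS)
  ∠BVS = 73.74°

Step 7: From BQ = 21.35, BV = 7, QV = 15, by the inverse law of cosines:
  cos(∠QBV) = (BQ² + BV² - QV²) / (2·BQ·BV)
  ∠QBV = 20.57°

Step 8: From BS = 24, BZ = 2·√145, SZ = 2, by the inverse law of cosines:
  cos(∠SBZ) = (BS² + BZ² - SZ²) / (2·BS·BZ)
  ∠SBZ = 4.76°

Step 9: From QB = 21.35, QV = 15, BV = 7, by the inverse law of cosines:
  cos(∠BQV) = (QB² + QV² - BV²) / (2·QB·QV)
  ∠BQV = 9.43°

Step 10: From ZB = 2·√145, ZS = 2, BS = 24, by the inverse law of cosines:
  cos(∠BZS) = (ZB² + ZS² - BS²) / (2·ZB·ZS)
  ∠BZS = 85.24°

Step 11: From ZS = 2, ZX = 13.31, SX = 15, by the inverse law of cosines:
  cos(∠SZX) = (ZS² + ZX² - SX²) / (2·ZS·ZX)
  ∠SZX = 145.69°

Step 12: From XS = 15, XZ = 13.31, SZ = 2, by the inverse law of cosines:
  cos(∠SXZ) = (XS² + XZ² - SZ²) / (2·XS·XZ)
  ∠SXZ = 4.31°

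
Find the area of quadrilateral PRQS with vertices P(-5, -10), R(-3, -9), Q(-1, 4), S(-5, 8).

Using the Shoelace formula for a quadrilateral (vertices in order):
Area = (1/2)|sum of (x_i * y_(i+1) - x_(i+1) * y_i)|
Terms: (-5*-9 - -3*-10) = 15, (-3*4 - -1*-9) = -21, (-1*8 - -5*4) = 12, (-5*-10 - -5*8) = 90
Sum = 96
Area = (1/2)(96) = 48

48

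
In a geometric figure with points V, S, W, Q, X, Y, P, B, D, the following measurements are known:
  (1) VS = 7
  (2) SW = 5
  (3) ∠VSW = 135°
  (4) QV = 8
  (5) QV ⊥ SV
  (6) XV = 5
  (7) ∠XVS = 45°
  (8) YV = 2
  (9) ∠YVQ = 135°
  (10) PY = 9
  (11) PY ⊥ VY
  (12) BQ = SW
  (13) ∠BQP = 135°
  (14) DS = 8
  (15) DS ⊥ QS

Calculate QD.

Step 1: By the law of cosines on triangle SVQ: SQ² = 7² + 8² − 2·7·8·cos(90°) = 113, so SQ = √113.
Step 2: By the law of cosines on triangle QSD: QD² = √113² + 8² − 2·√113·8·cos(90°) = 177, so QD = √177.

Therefore, the length of QD = √177.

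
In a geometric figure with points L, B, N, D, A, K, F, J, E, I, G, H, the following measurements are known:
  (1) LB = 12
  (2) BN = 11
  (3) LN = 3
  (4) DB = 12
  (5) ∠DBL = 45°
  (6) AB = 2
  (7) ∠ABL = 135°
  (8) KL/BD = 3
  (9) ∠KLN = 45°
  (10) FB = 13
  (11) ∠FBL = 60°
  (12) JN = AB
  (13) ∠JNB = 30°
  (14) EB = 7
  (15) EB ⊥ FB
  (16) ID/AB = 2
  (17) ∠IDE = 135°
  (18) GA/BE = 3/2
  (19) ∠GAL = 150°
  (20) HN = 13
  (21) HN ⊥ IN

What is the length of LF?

Step 1: By the law of cosines on triangle LBF: LF² = 12² + 13² − 2·12·13·cos(60°) = 157, so LF = √157.

Therefore, the length of LF = √157.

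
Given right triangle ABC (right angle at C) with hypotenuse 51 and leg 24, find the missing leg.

By the Pythagorean theorem: BC^2 = AB^2 - AC^2
BC^2 = 51^2 - 24^2 = 2601 - 576 = 2025
BC = sqrt(2025) = 45

45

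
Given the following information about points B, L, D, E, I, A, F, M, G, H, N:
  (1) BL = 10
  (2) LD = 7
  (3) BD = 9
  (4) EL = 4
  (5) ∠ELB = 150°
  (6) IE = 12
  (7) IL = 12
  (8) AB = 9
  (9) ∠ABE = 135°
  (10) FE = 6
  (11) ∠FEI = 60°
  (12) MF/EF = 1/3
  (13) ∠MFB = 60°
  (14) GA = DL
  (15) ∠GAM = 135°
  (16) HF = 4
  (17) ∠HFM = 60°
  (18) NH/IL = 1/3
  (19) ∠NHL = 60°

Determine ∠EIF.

Step 1: By the law of cosines on triangle IEF: IF² = 12² + 6² − 2·12·6·cos(60°) = 108, so IF = 6·√3.
Step 2: By the inverse law of cosines on triangle EIF: cos(∠EIF) = (12² + (6·√3)² − 6²) / (2·12·6·√3) = 216/249.42 = 0.866, so ∠EIF = 30°.

Therefore, the measure of angle ∠EIF = 30°.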